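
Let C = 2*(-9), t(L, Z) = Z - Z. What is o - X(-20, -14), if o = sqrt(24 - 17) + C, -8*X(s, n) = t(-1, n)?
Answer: -18 + sqrt(7) ≈ -15.354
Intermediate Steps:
t(L, Z) = 0
X(s, n) = 0 (X(s, n) = -1/8*0 = 0)
C = -18
o = -18 + sqrt(7) (o = sqrt(24 - 17) - 18 = sqrt(7) - 18 = -18 + sqrt(7) ≈ -15.354)
o - X(-20, -14) = (-18 + sqrt(7)) - 1*0 = (-18 + sqrt(7)) + 0 = -18 + sqrt(7)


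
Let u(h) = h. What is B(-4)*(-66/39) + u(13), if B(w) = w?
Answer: 257/13 ≈ 19.769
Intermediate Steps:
B(-4)*(-66/39) + u(13) = -(-264)/39 + 13 = -4*(-22/13) + 13 = 88/13 + 13 = 257/13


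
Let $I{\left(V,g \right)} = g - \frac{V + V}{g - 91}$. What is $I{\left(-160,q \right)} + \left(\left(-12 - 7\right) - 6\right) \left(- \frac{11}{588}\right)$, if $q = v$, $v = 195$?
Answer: $\frac{1517675}{7644} \approx 198.54$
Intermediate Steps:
$q = 195$
$I{\left(V,g \right)} = g - \frac{2 V}{-91 + g}$
$I{\left(-160,q \right)} + \left(\left(-12 - 7\right) - 6\right) \left(- \frac{11}{588}\right) = \frac{195^{2} - 17745 - -320}{-91 + 195} + \left(\left(-12 - 7\right) - 6\right) \left(- \frac{11}{588}\right) = \frac{38025 - 17745 + 320}{104} + \left(-19 - 6\right) \left(\left(-11\right) \frac{1}{588}\right) = \frac{1}{104} \cdot 20600 - - \frac{275}{588} = \frac{2575}{13} + \frac{275}{588} = \frac{1517675}{7644}$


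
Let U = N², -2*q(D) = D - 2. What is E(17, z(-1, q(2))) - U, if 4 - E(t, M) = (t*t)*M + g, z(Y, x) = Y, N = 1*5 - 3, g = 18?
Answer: 271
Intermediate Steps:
N = 2 (N = 5 - 3 = 2)
q(D) = 1 - D/2 (q(D) = -(D - 2)/2 = -(-2 + D)/2 = 1 - D/2)
E(t, M) = -14 - M*t² (E(t, M) = 4 - ((t*t)*M + 18) = 4 - (t²*M + 18) = 4 - (M*t² + 18) = 4 - (18 + M*t²) = 4 + (-18 - M*t²) = -14 - M*t²)
U = 4 (U = 2² = 4)
E(17, z(-1, q(2))) - U = (-14 - 1*(-1)*17²) - 1*4 = (-14 - 1*(-1)*289) - 4 = (-14 + 289) - 4 = 275 - 4 = 271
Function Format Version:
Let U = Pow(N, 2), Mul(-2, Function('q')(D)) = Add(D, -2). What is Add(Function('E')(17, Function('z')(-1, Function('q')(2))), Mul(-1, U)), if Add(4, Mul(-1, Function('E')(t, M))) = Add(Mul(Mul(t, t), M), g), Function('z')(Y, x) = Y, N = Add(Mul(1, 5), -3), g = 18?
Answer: 271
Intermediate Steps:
N = 2 (N = Add(5, -3) = 2)
Function('q')(D) = Add(1, Mul(Rational(-1, 2), D)) (Function('q')(D) = Mul(Rational(-1, 2), Add(D, -2)) = Mul(Rational(-1, 2), Add(-2, D)) = Add(1, Mul(Rational(-1, 2), D)))
Function('E')(t, M) = Add(-14, Mul(-1, M, Pow(t, 2))) (Function('E')(t, M) = Add(4, Mul(-1, Add(Mul(Mul(t, t), M), 18))) = Add(4, Mul(-1, Add(Mul(Pow(t, 2), M), 18))) = Add(4, Mul(-1, Add(Mul(M, Pow(t, 2)), 18))) = Add(4, Mul(-1, Add(18, Mul(M, Pow(t, 2))))) = Add(4, Add(-18, Mul(-1, M, Pow(t, 2)))) = Add(-14, Mul(-1, M, Pow(t, 2))))
U = 4 (U = Pow(2, 2) = 4)
Add(Function('E')(17, Function('z')(-1, Function('q')(2))), Mul(-1, U)) = Add(Add(-14, Mul(-1, -1, Pow(17, 2))), Mul(-1, 4)) = Add(Add(-14, Mul(-1, -1, 289)), -4) = Add(Add(-14, 289), -4) = Add(275, -4) = 271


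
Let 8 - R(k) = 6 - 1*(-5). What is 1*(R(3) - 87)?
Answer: -90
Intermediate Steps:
R(k) = -3 (R(k) = 8 - (6 - 1*(-5)) = 8 - (6 + 5) = 8 - 1*11 = 8 - 11 = -3)
1*(R(3) - 87) = 1*(-3 - 87) = 1*(-90) = -90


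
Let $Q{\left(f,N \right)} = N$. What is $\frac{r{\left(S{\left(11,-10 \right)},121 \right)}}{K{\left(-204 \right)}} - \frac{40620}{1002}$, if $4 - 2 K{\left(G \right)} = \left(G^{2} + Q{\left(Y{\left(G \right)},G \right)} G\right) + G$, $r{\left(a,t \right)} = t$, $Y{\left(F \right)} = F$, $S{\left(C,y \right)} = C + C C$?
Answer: $- \frac{281056447}{6932504} \approx -40.542$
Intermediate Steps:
$S{\left(C,y \right)} = C + C^{2}$
$K{\left(G \right)} = 2 - G^{2} - \frac{G}{2}$ ($K{\left(G \right)} = 2 - \frac{\left(G^{2} + G G\right) + G}{2} = 2 - \frac{\left(G^{2} + G^{2}\right) + G}{2} = 2 - \frac{2 G^{2} + G}{2} = 2 - \frac{G + 2 G^{2}}{2} = 2 - \left(G^{2} + \frac{G}{2}\right) = 2 - G^{2} - \frac{G}{2}$)
$\frac{r{\left(S{\left(11,-10 \right)},121 \right)}}{K{\left(-204 \right)}} - \frac{40620}{1002} = \frac{121}{2 - \left(-204\right)^{2} - -102} - \frac{40620}{1002} = \frac{121}{2 - 41616 + 102} - \frac{6770}{167} = \frac{121}{-41512} - \frac{6770}{167} = 121 \left(- \frac{1}{41512}\right) - \frac{6770}{167} = - \frac{121}{41512} - \frac{6770}{167} = - \frac{281056447}{6932504}$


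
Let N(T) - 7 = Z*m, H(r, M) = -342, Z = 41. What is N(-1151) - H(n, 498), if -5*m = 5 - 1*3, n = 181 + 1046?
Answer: 1663/5 ≈ 332.60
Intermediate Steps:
n = 1227
m = -2/5 (m = -(5 - 1*3)/5 = -(5 - 3)/5 = -1/5*2 = -2/5 ≈ -0.40000)
N(T) = -47/5 (N(T) = 7 + 41*(-2/5) = 7 - 82/5 = -47/5)
N(-1151) - H(n, 498) = -47/5 - 1*(-342) = -47/5 + 342 = 1663/5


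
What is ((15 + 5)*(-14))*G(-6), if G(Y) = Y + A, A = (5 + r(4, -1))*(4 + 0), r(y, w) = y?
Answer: -8400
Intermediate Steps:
A = 36 (A = (5 + 4)*(4 + 0) = 9*4 = 36)
G(Y) = 36 + Y (G(Y) = Y + 36 = 36 + Y)
((15 + 5)*(-14))*G(-6) = ((15 + 5)*(-14))*(36 - 6) = (20*(-14))*30 = -280*30 = -8400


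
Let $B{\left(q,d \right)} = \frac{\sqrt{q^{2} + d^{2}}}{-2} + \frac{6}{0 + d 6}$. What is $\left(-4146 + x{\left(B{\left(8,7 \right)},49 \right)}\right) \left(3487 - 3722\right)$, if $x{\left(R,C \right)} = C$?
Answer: $962795$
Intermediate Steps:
$B{\left(q,d \right)} = \frac{1}{d} - \frac{\sqrt{d^{2} + q^{2}}}{2}$ ($B{\left(q,d \right)} = \sqrt{d^{2} + q^{2}} \left(- \frac{1}{2}\right) + \frac{6}{0 + 6 d} = - \frac{\sqrt{d^{2} + q^{2}}}{2} + \frac{6}{6 d} = - \frac{\sqrt{d^{2} + q^{2}}}{2} + 6 \frac{1}{6 d} = - \frac{\sqrt{d^{2} + q^{2}}}{2} + \frac{1}{d} = \frac{1}{d} - \frac{\sqrt{d^{2} + q^{2}}}{2}$)
$\left(-4146 + x{\left(B{\left(8,7 \right)},49 \right)}\right) \left(3487 - 3722\right) = \left(-4146 + 49\right) \left(3487 - 3722\right) = \left(-4097\right) \left(-235\right) = 962795$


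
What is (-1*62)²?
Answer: 3844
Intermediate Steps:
(-1*62)² = (-62)² = 3844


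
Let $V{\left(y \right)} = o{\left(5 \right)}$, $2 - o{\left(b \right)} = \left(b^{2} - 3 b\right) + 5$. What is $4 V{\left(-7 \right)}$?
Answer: $-52$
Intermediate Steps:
$o{\left(b \right)} = -3 - b^{2} + 3 b$ ($o{\left(b \right)} = 2 - \left(\left(b^{2} - 3 b\right) + 5\right) = 2 - \left(5 + b^{2} - 3 b\right) = -3 - b^{2} + 3 b$)
$V{\left(y \right)} = -13$ ($V{\left(y \right)} = -3 - 5^{2} + 3 \cdot 5 = -3 - 25 + 15 = -13$)
$4 V{\left(-7 \right)} = 4 \left(-13\right) = -52$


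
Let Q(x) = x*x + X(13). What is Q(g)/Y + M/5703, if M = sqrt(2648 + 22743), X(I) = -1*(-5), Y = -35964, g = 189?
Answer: -17863/17982 + sqrt(25391)/5703 ≈ -0.96544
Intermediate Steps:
X(I) = 5
M = sqrt(25391) ≈ 159.35
Q(x) = 5 + x**2 (Q(x) = x*x + 5 = x**2 + 5 = 5 + x**2)
Q(g)/Y + M/5703 = (5 + 189**2)/(-35964) + sqrt(25391)/5703 = (5 + 35721)*(-1/35964) + sqrt(25391)*(1/5703) = 35726*(-1/35964) + sqrt(25391)/5703 = -17863/17982 + sqrt(25391)/5703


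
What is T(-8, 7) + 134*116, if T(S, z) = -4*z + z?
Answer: 15523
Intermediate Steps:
T(S, z) = -3*z
T(-8, 7) + 134*116 = -3*7 + 134*116 = -21 + 15544 = 15523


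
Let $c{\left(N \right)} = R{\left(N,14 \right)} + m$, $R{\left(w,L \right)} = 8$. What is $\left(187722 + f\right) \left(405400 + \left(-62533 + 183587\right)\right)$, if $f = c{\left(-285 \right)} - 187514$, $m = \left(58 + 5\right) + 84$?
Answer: $191102802$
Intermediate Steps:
$m = 147$ ($m = 63 + 84 = 147$)
$c{\left(N \right)} = 155$ ($c{\left(N \right)} = 8 + 147 = 155$)
$f = -187359$ ($f = 155 - 187514 = -187359$)
$\left(187722 + f\right) \left(405400 + \left(-62533 + 183587\right)\right) = \left(187722 - 187359\right) \left(405400 + \left(-62533 + 183587\right)\right) = 363 \left(405400 + 121054\right) = 363 \cdot 526454 = 191102802$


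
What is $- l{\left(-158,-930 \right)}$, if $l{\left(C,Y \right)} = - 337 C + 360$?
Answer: $-53606$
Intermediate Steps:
$l{\left(C,Y \right)} = 360 - 337 C$
$- l{\left(-158,-930 \right)} = - (360 - -53246) = - (360 + 53246) = \left(-1\right) 53606 = -53606$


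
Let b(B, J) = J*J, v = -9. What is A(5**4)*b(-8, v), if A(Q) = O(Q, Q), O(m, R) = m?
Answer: 50625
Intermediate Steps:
b(B, J) = J**2
A(Q) = Q
A(5**4)*b(-8, v) = 5**4*(-9)**2 = 625*81 = 50625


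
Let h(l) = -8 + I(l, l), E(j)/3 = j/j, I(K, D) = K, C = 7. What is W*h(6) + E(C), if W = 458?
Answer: -913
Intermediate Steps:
E(j) = 3 (E(j) = 3*(j/j) = 3*1 = 3)
h(l) = -8 + l
W*h(6) + E(C) = 458*(-8 + 6) + 3 = 458*(-2) + 3 = -916 + 3 = -913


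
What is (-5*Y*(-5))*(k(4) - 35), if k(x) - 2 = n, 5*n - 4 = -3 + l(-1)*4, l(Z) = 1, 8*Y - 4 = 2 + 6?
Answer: -1200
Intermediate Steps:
Y = 3/2 (Y = ½ + (2 + 6)/8 = ½ + (⅛)*8 = ½ + 1 = 3/2 ≈ 1.5000)
n = 1 (n = ⅘ + (-3 + 1*4)/5 = ⅘ + (-3 + 4)/5 = ⅘ + (⅕)*1 = ⅘ + ⅕ = 1)
k(x) = 3 (k(x) = 2 + 1 = 3)
(-5*Y*(-5))*(k(4) - 35) = (-5*3/2*(-5))*(3 - 35) = -15/2*(-5)*(-32) = (75/2)*(-32) = -1200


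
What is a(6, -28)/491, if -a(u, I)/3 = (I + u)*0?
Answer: 0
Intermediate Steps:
a(u, I) = 0 (a(u, I) = -3*(I + u)*0 = -3*0 = 0)
a(6, -28)/491 = 0/491 = 0*(1/491) = 0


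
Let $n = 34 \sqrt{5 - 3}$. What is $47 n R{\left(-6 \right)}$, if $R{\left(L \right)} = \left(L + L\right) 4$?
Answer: $- 76704 \sqrt{2} \approx -1.0848 \cdot 10^{5}$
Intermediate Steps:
$R{\left(L \right)} = 8 L$ ($R{\left(L \right)} = 2 L 4 = 8 L$)
$n = 34 \sqrt{2} \approx 48.083$
$47 n R{\left(-6 \right)} = 47 \cdot 34 \sqrt{2} \cdot 8 \left(-6\right) = 1598 \sqrt{2} \left(-48\right) = - 76704 \sqrt{2}$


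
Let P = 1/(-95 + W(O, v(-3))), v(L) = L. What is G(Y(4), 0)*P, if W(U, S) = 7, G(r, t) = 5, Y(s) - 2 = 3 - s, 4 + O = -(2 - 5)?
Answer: -5/88 ≈ -0.056818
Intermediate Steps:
O = -1 (O = -4 - (2 - 5) = -4 - 1*(-3) = -4 + 3 = -1)
Y(s) = 5 - s (Y(s) = 2 + (3 - s) = 5 - s)
P = -1/88 (P = 1/(-95 + 7) = 1/(-88) = -1/88 ≈ -0.011364)
G(Y(4), 0)*P = 5*(-1/88) = -5/88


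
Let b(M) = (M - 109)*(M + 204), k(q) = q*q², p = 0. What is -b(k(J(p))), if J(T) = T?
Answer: 22236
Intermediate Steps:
k(q) = q³
b(M) = (-109 + M)*(204 + M)
-b(k(J(p))) = -(-22236 + (0³)² + 95*0³) = -(-22236 + 0² + 95*0) = -(-22236 + 0 + 0) = -1*(-22236) = 22236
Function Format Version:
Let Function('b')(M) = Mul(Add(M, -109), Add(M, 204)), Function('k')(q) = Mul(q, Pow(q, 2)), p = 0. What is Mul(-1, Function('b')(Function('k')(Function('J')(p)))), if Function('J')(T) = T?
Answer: 22236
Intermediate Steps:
Function('k')(q) = Pow(q, 3)
Function('b')(M) = Mul(Add(-109, M), Add(204, M))
Mul(-1, Function('b')(Function('k')(Function('J')(p)))) = Mul(-1, Add(-22236, Pow(Pow(0, 3), 2), Mul(95, Pow(0, 3)))) = Mul(-1, Add(-22236, Pow(0, 2), Mul(95, 0))) = Mul(-1, Add(-22236, 0, 0)) = Mul(-1, -22236) = 22236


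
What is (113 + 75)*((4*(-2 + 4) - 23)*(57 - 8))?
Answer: -138180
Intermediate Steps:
(113 + 75)*((4*(-2 + 4) - 23)*(57 - 8)) = 188*((4*2 - 23)*49) = 188*((8 - 23)*49) = 188*(-15*49) = 188*(-735) = -138180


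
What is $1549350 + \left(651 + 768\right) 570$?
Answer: $2358180$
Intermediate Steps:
$1549350 + \left(651 + 768\right) 570 = 1549350 + 1419 \cdot 570 = 1549350 + 808830 = 2358180$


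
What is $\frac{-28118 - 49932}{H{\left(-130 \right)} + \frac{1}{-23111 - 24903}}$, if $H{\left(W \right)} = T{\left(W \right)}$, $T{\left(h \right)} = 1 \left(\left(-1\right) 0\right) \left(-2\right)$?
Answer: $3747492700$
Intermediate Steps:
$T{\left(h \right)} = 0$ ($T{\left(h \right)} = 1 \cdot 0 \left(-2\right) = 0 \left(-2\right) = 0$)
$H{\left(W \right)} = 0$
$\frac{-28118 - 49932}{H{\left(-130 \right)} + \frac{1}{-23111 - 24903}} = \frac{-28118 - 49932}{0 + \frac{1}{-23111 - 24903}} = - \frac{78050}{0 + \frac{1}{-48014}} = - \frac{78050}{0 - \frac{1}{48014}} = - \frac{78050}{- \frac{1}{48014}} = \left(-78050\right) \left(-48014\right) = 3747492700$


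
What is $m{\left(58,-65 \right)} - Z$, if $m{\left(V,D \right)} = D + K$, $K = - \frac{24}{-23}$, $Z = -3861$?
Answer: $\frac{87332}{23} \approx 3797.0$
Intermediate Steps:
$K = \frac{24}{23}$ ($K = \left(-24\right) \left(- \frac{1}{23}\right) = \frac{24}{23} \approx 1.0435$)
$m{\left(V,D \right)} = \frac{24}{23} + D$ ($m{\left(V,D \right)} = D + \frac{24}{23} = \frac{24}{23} + D$)
$m{\left(58,-65 \right)} - Z = \left(\frac{24}{23} - 65\right) - -3861 = - \frac{1471}{23} + 3861 = \frac{87332}{23}$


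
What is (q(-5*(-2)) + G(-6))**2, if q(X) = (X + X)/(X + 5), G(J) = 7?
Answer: 625/9 ≈ 69.444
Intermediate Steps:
q(X) = 2*X/(5 + X) (q(X) = (2*X)/(5 + X) = 2*X/(5 + X))
(q(-5*(-2)) + G(-6))**2 = (2*(-5*(-2))/(5 - 5*(-2)) + 7)**2 = (2*10/(5 + 10) + 7)**2 = (2*10/15 + 7)**2 = (2*10*(1/15) + 7)**2 = (4/3 + 7)**2 = (25/3)**2 = 625/9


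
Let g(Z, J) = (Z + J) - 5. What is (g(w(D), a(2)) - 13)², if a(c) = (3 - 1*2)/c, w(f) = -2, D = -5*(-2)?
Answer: 1521/4 ≈ 380.25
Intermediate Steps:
D = 10
a(c) = 1/c (a(c) = (3 - 2)/c = 1/c)
g(Z, J) = -5 + J + Z (g(Z, J) = (J + Z) - 5 = -5 + J + Z)
(g(w(D), a(2)) - 13)² = ((-5 + 1/2 - 2) - 13)² = ((-5 + ½ - 2) - 13)² = (-13/2 - 13)² = (-39/2)² = 1521/4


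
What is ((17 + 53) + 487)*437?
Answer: 243409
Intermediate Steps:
((17 + 53) + 487)*437 = (70 + 487)*437 = 557*437 = 243409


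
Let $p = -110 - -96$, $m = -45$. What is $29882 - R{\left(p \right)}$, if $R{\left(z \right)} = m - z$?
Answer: $29913$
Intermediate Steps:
$p = -14$ ($p = -110 + 96 = -14$)
$R{\left(z \right)} = -45 - z$
$29882 - R{\left(p \right)} = 29882 - \left(-45 - -14\right) = 29882 - \left(-45 + 14\right) = 29882 - -31 = 29882 + 31 = 29913$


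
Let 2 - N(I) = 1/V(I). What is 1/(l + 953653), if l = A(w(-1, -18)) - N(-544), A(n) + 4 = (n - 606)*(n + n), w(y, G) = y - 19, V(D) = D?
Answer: 544/532405727 ≈ 1.0218e-6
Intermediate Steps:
N(I) = 2 - 1/I
w(y, G) = -19 + y
A(n) = -4 + 2*n*(-606 + n) (A(n) = -4 + (n - 606)*(n + n) = -4 + (-606 + n)*(2*n) = -4 + 2*n*(-606 + n))
l = 13618495/544 (l = (-4 - 1212*(-19 - 1) + 2*(-19 - 1)**2) - (2 - 1/(-544)) = (-4 - 1212*(-20) + 2*(-20)**2) - (2 - 1*(-1/544)) = (-4 + 24240 + 2*400) - (2 + 1/544) = (-4 + 24240 + 800) - 1*1089/544 = 25036 - 1089/544 = 13618495/544 ≈ 25034.)
1/(l + 953653) = 1/(13618495/544 + 953653) = 1/(532405727/544) = 544/532405727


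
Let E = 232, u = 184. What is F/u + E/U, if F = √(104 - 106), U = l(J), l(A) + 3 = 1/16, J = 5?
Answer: -3712/47 + I*√2/184 ≈ -78.979 + 0.0076859*I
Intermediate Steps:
l(A) = -47/16 (l(A) = -3 + 1/16 = -47/16)
U = -47/16 ≈ -2.9375
F = I*√2 (F = √(-2) = I*√2 ≈ 1.4142*I)
F/u + E/U = (I*√2)/184 + 232/(-47/16) = (I*√2)*(1/184) + 232*(-16/47) = I*√2/184 - 3712/47 = -3712/47 + I*√2/184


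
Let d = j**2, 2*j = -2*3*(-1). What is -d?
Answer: -9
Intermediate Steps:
j = 3 (j = (-2*3*(-1))/2 = (-6*(-1))/2 = (1/2)*6 = 3)
d = 9 (d = 3**2 = 9)
-d = -1*9 = -9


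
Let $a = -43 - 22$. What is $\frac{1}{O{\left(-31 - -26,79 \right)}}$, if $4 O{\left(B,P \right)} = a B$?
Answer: $\frac{4}{325} \approx 0.012308$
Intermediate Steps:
$a = -65$ ($a = -43 - 22 = -65$)
$O{\left(B,P \right)} = - \frac{65 B}{4}$ ($O{\left(B,P \right)} = \frac{\left(-65\right) B}{4} = - \frac{65 B}{4}$)
$\frac{1}{O{\left(-31 - -26,79 \right)}} = \frac{1}{\left(- \frac{65}{4}\right) \left(-31 - -26\right)} = \frac{1}{\left(- \frac{65}{4}\right) \left(-31 + 26\right)} = \frac{1}{\left(- \frac{65}{4}\right) \left(-5\right)} = \frac{1}{\frac{325}{4}} = \frac{4}{325}$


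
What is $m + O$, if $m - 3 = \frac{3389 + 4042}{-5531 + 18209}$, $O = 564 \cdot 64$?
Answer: $\frac{152556851}{4226} \approx 36100.0$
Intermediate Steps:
$O = 36096$
$m = \frac{15155}{4226}$ ($m = 3 + \frac{3389 + 4042}{-5531 + 18209} = 3 + \frac{7431}{12678} = 3 + 7431 \cdot \frac{1}{12678} = 3 + \frac{2477}{4226} = \frac{15155}{4226} \approx 3.5861$)
$m + O = \frac{15155}{4226} + 36096 = \frac{152556851}{4226}$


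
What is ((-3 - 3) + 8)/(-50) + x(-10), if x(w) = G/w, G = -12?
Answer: 29/25 ≈ 1.1600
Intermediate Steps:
x(w) = -12/w
((-3 - 3) + 8)/(-50) + x(-10) = ((-3 - 3) + 8)/(-50) - 12/(-10) = (-6 + 8)*(-1/50) - 12*(-⅒) = 2*(-1/50) + 6/5 = -1/25 + 6/5 = 29/25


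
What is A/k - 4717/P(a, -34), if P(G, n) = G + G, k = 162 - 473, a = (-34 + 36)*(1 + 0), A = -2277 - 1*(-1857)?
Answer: -1465307/1244 ≈ -1177.9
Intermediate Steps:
A = -420 (A = -2277 + 1857 = -420)
a = 2 (a = 2*1 = 2)
k = -311
P(G, n) = 2*G
A/k - 4717/P(a, -34) = -420/(-311) - 4717/(2*2) = -420*(-1/311) - 4717/4 = 420/311 - 4717*1/4 = 420/311 - 4717/4 = -1465307/1244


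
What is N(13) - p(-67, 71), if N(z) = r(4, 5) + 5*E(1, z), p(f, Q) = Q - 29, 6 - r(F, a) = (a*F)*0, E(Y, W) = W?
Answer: 29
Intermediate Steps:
r(F, a) = 6 (r(F, a) = 6 - a*F*0 = 6 - F*a*0 = 6 - 1*0 = 6 + 0 = 6)
p(f, Q) = -29 + Q
N(z) = 6 + 5*z
N(13) - p(-67, 71) = (6 + 5*13) - (-29 + 71) = (6 + 65) - 1*42 = 71 - 42 = 29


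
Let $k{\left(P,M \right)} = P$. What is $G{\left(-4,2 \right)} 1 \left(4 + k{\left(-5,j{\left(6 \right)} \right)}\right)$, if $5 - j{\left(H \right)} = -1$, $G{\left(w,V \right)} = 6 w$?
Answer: $24$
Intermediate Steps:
$j{\left(H \right)} = 6$ ($j{\left(H \right)} = 5 - -1 = 5 + 1 = 6$)
$G{\left(-4,2 \right)} 1 \left(4 + k{\left(-5,j{\left(6 \right)} \right)}\right) = 6 \left(-4\right) 1 \left(4 - 5\right) = - 24 \cdot 1 \left(-1\right) = \left(-24\right) \left(-1\right) = 24$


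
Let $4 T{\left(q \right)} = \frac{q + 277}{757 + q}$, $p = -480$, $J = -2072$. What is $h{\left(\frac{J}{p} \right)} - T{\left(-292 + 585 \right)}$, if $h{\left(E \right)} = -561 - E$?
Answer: $- \frac{23749}{42} \approx -565.45$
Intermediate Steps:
$T{\left(q \right)} = \frac{277 + q}{4 \left(757 + q\right)}$ ($T{\left(q \right)} = \frac{\left(q + 277\right) \frac{1}{757 + q}}{4} = \frac{\left(277 + q\right) \frac{1}{757 + q}}{4} = \frac{\frac{1}{757 + q} \left(277 + q\right)}{4} = \frac{277 + q}{4 \left(757 + q\right)}$)
$h{\left(\frac{J}{p} \right)} - T{\left(-292 + 585 \right)} = \left(-561 - - \frac{2072}{-480}\right) - \frac{277 + \left(-292 + 585\right)}{4 \left(757 + \left(-292 + 585\right)\right)} = \left(-561 - \left(-2072\right) \left(- \frac{1}{480}\right)\right) - \frac{277 + 293}{4 \left(757 + 293\right)} = \left(-561 - \frac{259}{60}\right) - \frac{1}{4} \cdot \frac{1}{1050} \cdot 570 = - \frac{33919}{60} - \frac{19}{140} = - \frac{23749}{42}$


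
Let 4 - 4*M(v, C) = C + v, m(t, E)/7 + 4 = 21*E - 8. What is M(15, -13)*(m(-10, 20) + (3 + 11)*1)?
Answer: 1435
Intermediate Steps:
m(t, E) = -84 + 147*E (m(t, E) = -28 + 7*(21*E - 8) = -28 + 7*(-8 + 21*E) = -28 + (-56 + 147*E) = -84 + 147*E)
M(v, C) = 1 - C/4 - v/4 (M(v, C) = 1 - (C + v)/4 = 1 + (-C/4 - v/4) = 1 - C/4 - v/4)
M(15, -13)*(m(-10, 20) + (3 + 11)*1) = (1 - ¼*(-13) - ¼*15)*((-84 + 147*20) + (3 + 11)*1) = (1 + 13/4 - 15/4)*((-84 + 2940) + 14*1) = (2856 + 14)/2 = (½)*2870 = 1435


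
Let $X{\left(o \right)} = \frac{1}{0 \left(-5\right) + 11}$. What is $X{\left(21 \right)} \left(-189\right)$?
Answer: $- \frac{189}{11} \approx -17.182$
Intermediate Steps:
$X{\left(o \right)} = \frac{1}{11}$ ($X{\left(o \right)} = \frac{1}{0 + 11} = \frac{1}{11}$)
$X{\left(21 \right)} \left(-189\right) = \frac{1}{11} \left(-189\right) = - \frac{189}{11}$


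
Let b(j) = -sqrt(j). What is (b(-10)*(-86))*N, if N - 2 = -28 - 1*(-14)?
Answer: -1032*I*sqrt(10) ≈ -3263.5*I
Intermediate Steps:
N = -12 (N = 2 + (-28 - 1*(-14)) = 2 + (-28 + 14) = 2 - 14 = -12)
(b(-10)*(-86))*N = (-sqrt(-10)*(-86))*(-12) = (-I*sqrt(10)*(-86))*(-12) = (86*I*sqrt(10))*(-12) = -1032*I*sqrt(10)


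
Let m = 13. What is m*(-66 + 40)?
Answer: -338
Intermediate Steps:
m*(-66 + 40) = 13*(-66 + 40) = 13*(-26) = -338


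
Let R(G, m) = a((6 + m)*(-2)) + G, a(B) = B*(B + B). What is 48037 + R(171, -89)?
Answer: 103320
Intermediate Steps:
a(B) = 2*B² (a(B) = B*(2*B) = 2*B²)
R(G, m) = G + 2*(-12 - 2*m)² (R(G, m) = 2*((6 + m)*(-2))² + G = 2*(-12 - 2*m)² + G = G + 2*(-12 - 2*m)²)
48037 + R(171, -89) = 48037 + (171 + 8*(6 - 89)²) = 48037 + (171 + 8*(-83)²) = 48037 + (171 + 8*6889) = 48037 + (171 + 55112) = 48037 + 55283 = 103320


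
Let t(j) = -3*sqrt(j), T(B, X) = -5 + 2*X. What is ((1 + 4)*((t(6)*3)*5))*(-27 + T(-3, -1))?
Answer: 7650*sqrt(6) ≈ 18739.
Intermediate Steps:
((1 + 4)*((t(6)*3)*5))*(-27 + T(-3, -1)) = ((1 + 4)*((-3*sqrt(6)*3)*5))*(-27 + (-5 + 2*(-1))) = (5*(-9*sqrt(6)*5))*(-27 + (-5 - 2)) = (5*(-45*sqrt(6)))*(-27 - 7) = -225*sqrt(6)*(-34) = 7650*sqrt(6)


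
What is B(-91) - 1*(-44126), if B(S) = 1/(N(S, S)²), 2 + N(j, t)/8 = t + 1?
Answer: 23902877697/541696 ≈ 44126.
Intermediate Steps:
N(j, t) = -8 + 8*t (N(j, t) = -16 + 8*(t + 1) = -16 + 8*(1 + t) = -16 + (8 + 8*t) = -8 + 8*t)
B(S) = (-8 + 8*S)⁻² (B(S) = 1/((-8 + 8*S)²) = (-8 + 8*S)⁻²)
B(-91) - 1*(-44126) = 1/(64*(-1 - 91)²) - 1*(-44126) = (1/64)/(-92)² + 44126 = (1/64)*(1/8464) + 44126 = 1/541696 + 44126 = 23902877697/541696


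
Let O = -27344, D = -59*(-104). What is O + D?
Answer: -21208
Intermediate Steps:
D = 6136
O + D = -27344 + 6136 = -21208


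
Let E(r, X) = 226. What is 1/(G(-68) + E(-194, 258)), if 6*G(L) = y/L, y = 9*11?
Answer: 136/30703 ≈ 0.0044295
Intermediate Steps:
y = 99
G(L) = 33/(2*L) (G(L) = (99/L)/6 = 33/(2*L))
1/(G(-68) + E(-194, 258)) = 1/((33/2)/(-68) + 226) = 1/((33/2)*(-1/68) + 226) = 1/(-33/136 + 226) = 1/(30703/136) = 136/30703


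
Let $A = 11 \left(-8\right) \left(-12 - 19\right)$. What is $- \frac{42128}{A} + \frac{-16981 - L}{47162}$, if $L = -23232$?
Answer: $- \frac{246223501}{16082242} \approx -15.31$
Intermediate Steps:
$A = 2728$ ($A = - 88 \left(-12 - 19\right) = \left(-88\right) \left(-31\right) = 2728$)
$- \frac{42128}{A} + \frac{-16981 - L}{47162} = - \frac{42128}{2728} + \frac{-16981 - -23232}{47162} = \left(-42128\right) \frac{1}{2728} + \left(-16981 + 23232\right) \frac{1}{47162} = - \frac{5266}{341} + 6251 \cdot \frac{1}{47162} = - \frac{5266}{341} + \frac{6251}{47162} = - \frac{246223501}{16082242}$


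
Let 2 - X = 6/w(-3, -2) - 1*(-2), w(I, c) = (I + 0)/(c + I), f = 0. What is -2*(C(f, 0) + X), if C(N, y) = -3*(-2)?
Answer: 8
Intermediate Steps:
w(I, c) = I/(I + c)
C(N, y) = 6
X = -10 (X = 2 - (6/((-3/(-3 - 2))) - 1*(-2)) = 2 - (6/((-3/(-5))) + 2) = 2 - (6/((-3*(-⅕))) + 2) = 2 - (6/(⅗) + 2) = 2 - (6*(5/3) + 2) = 2 - (10 + 2) = 2 - 1*12 = 2 - 12 = -10)
-2*(C(f, 0) + X) = -2*(6 - 10) = -2*(-4) = 8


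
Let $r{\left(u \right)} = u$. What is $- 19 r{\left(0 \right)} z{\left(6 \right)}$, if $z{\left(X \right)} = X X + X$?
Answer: $0$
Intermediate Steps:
$z{\left(X \right)} = X + X^{2}$ ($z{\left(X \right)} = X^{2} + X = X + X^{2}$)
$- 19 r{\left(0 \right)} z{\left(6 \right)} = \left(-19\right) 0 \cdot 6 \left(1 + 6\right) = 0 \cdot 6 \cdot 7 = 0 \cdot 42 = 0$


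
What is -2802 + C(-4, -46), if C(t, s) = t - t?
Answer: -2802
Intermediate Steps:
C(t, s) = 0
-2802 + C(-4, -46) = -2802 + 0 = -2802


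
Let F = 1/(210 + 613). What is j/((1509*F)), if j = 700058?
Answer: 576147734/1509 ≈ 3.8181e+5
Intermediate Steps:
F = 1/823 ≈ 0.0012151
j/((1509*F)) = 700058/((1509*(1/823))) = 700058/(1509/823) = 700058*(823/1509) = 576147734/1509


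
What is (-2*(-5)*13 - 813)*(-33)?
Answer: 22539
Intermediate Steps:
(-2*(-5)*13 - 813)*(-33) = (10*13 - 813)*(-33) = (130 - 813)*(-33) = -683*(-33) = 22539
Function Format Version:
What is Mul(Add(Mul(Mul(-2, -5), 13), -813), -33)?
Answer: 22539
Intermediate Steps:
Mul(Add(Mul(Mul(-2, -5), 13), -813), -33) = Mul(Add(Mul(10, 13), -813), -33) = Mul(Add(130, -813), -33) = Mul(-683, -33) = 22539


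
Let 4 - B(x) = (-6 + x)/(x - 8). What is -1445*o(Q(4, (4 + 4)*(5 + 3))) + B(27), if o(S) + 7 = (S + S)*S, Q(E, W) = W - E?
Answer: -197483760/19 ≈ -1.0394e+7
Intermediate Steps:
o(S) = -7 + 2*S² (o(S) = -7 + (S + S)*S = -7 + (2*S)*S = -7 + 2*S²)
B(x) = 4 - (-6 + x)/(-8 + x) (B(x) = 4 - (-6 + x)/(x - 8) = 4 - (-6 + x)/(-8 + x))
-1445*o(Q(4, (4 + 4)*(5 + 3))) + B(27) = -1445*(-7 + 2*((4 + 4)*(5 + 3) - 1*4)²) + (-26 + 3*27)/(-8 + 27) = -1445*(-7 + 2*(8*8 - 4)²) + (-26 + 81)/19 = -1445*(-7 + 2*(64 - 4)²) + (1/19)*55 = -1445*(-7 + 2*60²) + 55/19 = -1445*(-7 + 2*3600) + 55/19 = -1445*(-7 + 7200) + 55/19 = -1445*7193 + 55/19 = -10393885 + 55/19 = -197483760/19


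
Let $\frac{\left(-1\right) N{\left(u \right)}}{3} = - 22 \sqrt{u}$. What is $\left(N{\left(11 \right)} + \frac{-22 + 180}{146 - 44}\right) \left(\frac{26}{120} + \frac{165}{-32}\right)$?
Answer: $- \frac{187309}{24480} - \frac{26081 \sqrt{11}}{80} \approx -1088.9$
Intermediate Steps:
$N{\left(u \right)} = 66 \sqrt{u}$ ($N{\left(u \right)} = - 3 \left(- 22 \sqrt{u}\right) = 66 \sqrt{u}$)
$\left(N{\left(11 \right)} + \frac{-22 + 180}{146 - 44}\right) \left(\frac{26}{120} + \frac{165}{-32}\right) = \left(66 \sqrt{11} + \frac{-22 + 180}{146 - 44}\right) \left(\frac{26}{120} + \frac{165}{-32}\right) = \left(66 \sqrt{11} + \frac{158}{102}\right) \left(26 \cdot \frac{1}{120} + 165 \left(- \frac{1}{32}\right)\right) = \left(66 \sqrt{11} + 158 \cdot \frac{1}{102}\right) \left(\frac{13}{60} - \frac{165}{32}\right) = \left(66 \sqrt{11} + \frac{79}{51}\right) \left(- \frac{2371}{480}\right) = \left(\frac{79}{51} + 66 \sqrt{11}\right) \left(- \frac{2371}{480}\right) = - \frac{187309}{24480} - \frac{26081 \sqrt{11}}{80}$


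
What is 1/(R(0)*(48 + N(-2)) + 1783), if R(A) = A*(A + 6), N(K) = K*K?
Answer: 1/1783 ≈ 0.00056085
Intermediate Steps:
N(K) = K²
R(A) = A*(6 + A)
1/(R(0)*(48 + N(-2)) + 1783) = 1/((0*(6 + 0))*(48 + (-2)²) + 1783) = 1/((0*6)*(48 + 4) + 1783) = 1/(0*52 + 1783) = 1/(0 + 1783) = 1/1783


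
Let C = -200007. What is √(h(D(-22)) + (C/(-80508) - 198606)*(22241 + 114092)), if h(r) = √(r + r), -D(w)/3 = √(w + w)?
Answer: √(-4874875162898348859 + 360085448*√3*11^(¼)*√(-I))/13418 ≈ 1.3555e-5 - 1.6455e+5*I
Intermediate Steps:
D(w) = -3*√2*√w (D(w) = -3*√(w + w) = -3*√2*√w)
h(r) = √2*√r (h(r) = √(2*r) = √2*√r)
√(h(D(-22)) + (C/(-80508) - 198606)*(22241 + 114092)) = √(√2*√(-3*√2*√(-22)) + (-200007/(-80508) - 198606)*(22241 + 114092)) = √(√2*√(-3*√2*I*√22) + (-200007*(-1/80508) - 198606)*136333) = √(√2*√(-6*I*√11) + (66669/26836 - 198606)*136333) = √(√2*(√6*11^(¼)*√(-I)) - 5329723947/26836*136333) = √(2*√3*11^(¼)*√(-I) - 726617254866351/26836) = √(-726617254866351/26836 + 2*√3*11^(¼)*√(-I))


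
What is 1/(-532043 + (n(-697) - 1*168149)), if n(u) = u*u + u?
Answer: -1/215080 ≈ -4.6494e-6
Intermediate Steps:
n(u) = u + u² (n(u) = u² + u = u + u²)
1/(-532043 + (n(-697) - 1*168149)) = 1/(-532043 + (-697*(1 - 697) - 1*168149)) = 1/(-532043 + (-697*(-696) - 168149)) = 1/(-532043 + (485112 - 168149)) = 1/(-532043 + 316963) = 1/(-215080) = -1/215080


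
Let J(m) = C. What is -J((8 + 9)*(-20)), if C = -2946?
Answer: 2946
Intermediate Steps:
J(m) = -2946
-J((8 + 9)*(-20)) = -1*(-2946) = 2946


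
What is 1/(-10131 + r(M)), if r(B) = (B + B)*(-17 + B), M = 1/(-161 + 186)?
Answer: -625/6332723 ≈ -9.8694e-5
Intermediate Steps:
M = 1/25 ≈ 0.040000
r(B) = 2*B*(-17 + B) (r(B) = (2*B)*(-17 + B) = 2*B*(-17 + B))
1/(-10131 + r(M)) = 1/(-10131 + 2*(1/25)*(-17 + 1/25)) = 1/(-10131 + 2*(1/25)*(-424/25)) = 1/(-10131 - 848/625) = 1/(-6332723/625) = -625/6332723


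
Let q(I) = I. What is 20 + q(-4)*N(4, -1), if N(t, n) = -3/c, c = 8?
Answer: 43/2 ≈ 21.500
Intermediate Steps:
N(t, n) = -3/8
20 + q(-4)*N(4, -1) = 20 - 4*(-3/8) = 20 + 3/2 = 43/2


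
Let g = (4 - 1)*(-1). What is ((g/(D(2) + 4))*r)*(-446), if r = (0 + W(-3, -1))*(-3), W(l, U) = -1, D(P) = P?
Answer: 669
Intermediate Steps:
r = 3 (r = (0 - 1)*(-3) = -1*(-3) = 3)
g = -3 (g = 3*(-1) = -3)
((g/(D(2) + 4))*r)*(-446) = ((-3/(2 + 4))*3)*(-446) = ((-3/6)*3)*(-446) = (((1/6)*(-3))*3)*(-446) = -1/2*3*(-446) = -3/2*(-446) = 669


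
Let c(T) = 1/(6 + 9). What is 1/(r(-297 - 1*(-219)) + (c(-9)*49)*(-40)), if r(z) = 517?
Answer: 3/1159 ≈ 0.0025884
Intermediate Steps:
c(T) = 1/15
1/(r(-297 - 1*(-219)) + (c(-9)*49)*(-40)) = 1/(517 + ((1/15)*49)*(-40)) = 1/(517 + (49/15)*(-40)) = 1/(517 - 392/3) = 1/(1159/3) = 3/1159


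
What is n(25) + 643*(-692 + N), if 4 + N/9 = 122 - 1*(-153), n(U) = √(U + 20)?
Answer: 1123321 + 3*√5 ≈ 1.1233e+6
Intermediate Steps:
n(U) = √(20 + U)
N = 2439 (N = -36 + 9*(122 - 1*(-153)) = -36 + 9*(122 + 153) = -36 + 9*275 = -36 + 2475 = 2439)
n(25) + 643*(-692 + N) = √(20 + 25) + 643*(-692 + 2439) = √45 + 643*1747 = 3*√5 + 1123321 = 1123321 + 3*√5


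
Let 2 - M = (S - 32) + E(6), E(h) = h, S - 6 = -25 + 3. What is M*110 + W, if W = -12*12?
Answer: 4696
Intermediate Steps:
S = -16 (S = 6 + (-25 + 3) = 6 - 22 = -16)
W = -144
M = 44 (M = 2 - ((-16 - 32) + 6) = 2 - (-48 + 6) = 2 - 1*(-42) = 2 + 42 = 44)
M*110 + W = 44*110 - 144 = 4840 - 144 = 4696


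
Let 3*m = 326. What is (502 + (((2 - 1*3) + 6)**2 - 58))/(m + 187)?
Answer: 1407/887 ≈ 1.5862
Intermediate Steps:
m = 326/3 (m = (1/3)*326 = 326/3 ≈ 108.67)
(502 + (((2 - 1*3) + 6)**2 - 58))/(m + 187) = (502 + (((2 - 1*3) + 6)**2 - 58))/(326/3 + 187) = (502 + (((2 - 3) + 6)**2 - 58))/(887/3) = 3*(502 + ((-1 + 6)**2 - 58))/887 = 3*(502 + (5**2 - 58))/887 = 3*(502 + (25 - 58))/887 = 3*(502 - 33)/887 = (3/887)*469 = 1407/887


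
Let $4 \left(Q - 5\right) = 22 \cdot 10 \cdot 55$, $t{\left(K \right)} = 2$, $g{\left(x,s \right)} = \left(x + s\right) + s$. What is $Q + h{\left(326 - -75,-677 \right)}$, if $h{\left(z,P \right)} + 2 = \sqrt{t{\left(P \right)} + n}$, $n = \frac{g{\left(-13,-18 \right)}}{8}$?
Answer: $3028 + \frac{i \sqrt{66}}{4} \approx 3028.0 + 2.031 i$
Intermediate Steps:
$g{\left(x,s \right)} = x + 2 s$ ($g{\left(x,s \right)} = \left(s + x\right) + s = x + 2 s$)
$n = - \frac{49}{8}$ ($n = \frac{-13 + 2 \left(-18\right)}{8} = \left(-13 - 36\right) \frac{1}{8} = \left(-49\right) \frac{1}{8} = - \frac{49}{8} \approx -6.125$)
$h{\left(z,P \right)} = -2 + \frac{i \sqrt{66}}{4}$ ($h{\left(z,P \right)} = -2 + \sqrt{2 - \frac{49}{8}} = -2 + \sqrt{- \frac{33}{8}} = -2 + \frac{i \sqrt{66}}{4}$)
$Q = 3030$ ($Q = 5 + \frac{22 \cdot 10 \cdot 55}{4} = 5 + \frac{220 \cdot 55}{4} = 5 + \frac{1}{4} \cdot 12100 = 5 + 3025 = 3030$)
$Q + h{\left(326 - -75,-677 \right)} = 3030 - \left(2 - \frac{i \sqrt{66}}{4}\right) = 3028 + \frac{i \sqrt{66}}{4}$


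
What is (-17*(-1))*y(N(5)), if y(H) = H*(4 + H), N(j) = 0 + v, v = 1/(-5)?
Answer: -323/25 ≈ -12.920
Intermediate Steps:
v = -1/5 ≈ -0.20000
N(j) = -1/5 (N(j) = 0 - 1/5 = -1/5)
(-17*(-1))*y(N(5)) = (-17*(-1))*(-(4 - 1/5)/5) = 17*(-1/5*19/5) = 17*(-19/25) = -323/25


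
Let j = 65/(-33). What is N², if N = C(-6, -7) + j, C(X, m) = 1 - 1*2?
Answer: 9604/1089 ≈ 8.8191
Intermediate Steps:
C(X, m) = -1 (C(X, m) = 1 - 2 = -1)
j = -65/33 (j = 65*(-1/33) = -65/33 ≈ -1.9697)
N = -98/33 (N = -1 - 65/33 = -98/33 ≈ -2.9697)
N² = (-98/33)² = 9604/1089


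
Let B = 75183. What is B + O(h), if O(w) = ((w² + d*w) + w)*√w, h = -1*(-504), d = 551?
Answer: 75183 + 3193344*√14 ≈ 1.2024e+7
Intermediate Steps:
h = 504
O(w) = √w*(w² + 552*w) (O(w) = ((w² + 551*w) + w)*√w = (w² + 552*w)*√w = √w*(w² + 552*w))
B + O(h) = 75183 + 504^(3/2)*(552 + 504) = 75183 + (3024*√14)*1056 = 75183 + 3193344*√14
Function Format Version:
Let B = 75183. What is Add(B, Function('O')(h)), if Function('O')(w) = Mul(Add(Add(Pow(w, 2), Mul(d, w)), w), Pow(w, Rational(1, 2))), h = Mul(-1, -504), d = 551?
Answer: Add(75183, Mul(3193344, Pow(14, Rational(1, 2)))) ≈ 1.2024e+7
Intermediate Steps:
h = 504
Function('O')(w) = Mul(Pow(w, Rational(1, 2)), Add(Pow(w, 2), Mul(552, w))) (Function('O')(w) = Mul(Add(Add(Pow(w, 2), Mul(551, w)), w), Pow(w, Rational(1, 2))) = Mul(Add(Pow(w, 2), Mul(552, w)), Pow(w, Rational(1, 2))) = Mul(Pow(w, Rational(1, 2)), Add(Pow(w, 2), Mul(552, w))))
Add(B, Function('O')(h)) = Add(75183, Mul(Pow(504, Rational(3, 2)), Add(552, 504))) = Add(75183, Mul(Mul(3024, Pow(14, Rational(1, 2))), 1056)) = Add(75183, Mul(3193344, Pow(14, Rational(1, 2))))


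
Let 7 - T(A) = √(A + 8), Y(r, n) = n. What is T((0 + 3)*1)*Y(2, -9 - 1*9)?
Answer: -126 + 18*√11 ≈ -66.301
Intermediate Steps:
T(A) = 7 - √(8 + A) (T(A) = 7 - √(A + 8) = 7 - √(8 + A))
T((0 + 3)*1)*Y(2, -9 - 1*9) = (7 - √(8 + (0 + 3)*1))*(-9 - 1*9) = (7 - √(8 + 3*1))*(-9 - 9) = (7 - √(8 + 3))*(-18) = (7 - √11)*(-18) = -126 + 18*√11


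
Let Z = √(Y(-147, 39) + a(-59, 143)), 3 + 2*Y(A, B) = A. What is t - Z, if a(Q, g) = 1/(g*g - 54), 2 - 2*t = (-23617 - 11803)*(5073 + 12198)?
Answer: 305869411 - 2*I*√7799170370/20395 ≈ 3.0587e+8 - 8.6602*I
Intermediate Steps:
Y(A, B) = -3/2 + A/2
t = 305869411 (t = 1 - (-23617 - 11803)*(5073 + 12198)/2 = 1 - (-17710)*17271 = 1 - ½*(-611738820) = 1 + 305869410 = 305869411)
a(Q, g) = 1/(-54 + g²) (a(Q, g) = 1/(g² - 54) = 1/(-54 + g²))
Z = 2*I*√7799170370/20395 (Z = √((-3/2 + (½)*(-147)) + 1/(-54 + 143²)) = √((-3/2 - 147/2) + 1/(-54 + 20449)) = √(-75 + 1/20395) = √(-1529624/20395) = 2*I*√7799170370/20395 ≈ 8.6602*I)
t - Z = 305869411 - 2*I*√7799170370/20395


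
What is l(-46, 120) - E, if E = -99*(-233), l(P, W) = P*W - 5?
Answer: -28592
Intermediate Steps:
l(P, W) = -5 + P*W
E = 23067
l(-46, 120) - E = (-5 - 46*120) - 1*23067 = (-5 - 5520) - 23067 = -5525 - 23067 = -28592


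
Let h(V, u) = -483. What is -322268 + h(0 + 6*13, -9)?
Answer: -322751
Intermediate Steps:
-322268 + h(0 + 6*13, -9) = -322268 - 483 = -322751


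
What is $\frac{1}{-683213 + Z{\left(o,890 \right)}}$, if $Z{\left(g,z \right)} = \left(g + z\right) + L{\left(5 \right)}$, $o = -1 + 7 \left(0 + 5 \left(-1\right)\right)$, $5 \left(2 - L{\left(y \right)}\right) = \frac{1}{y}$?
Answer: $- \frac{25}{17058926} \approx -1.4655 \cdot 10^{-6}$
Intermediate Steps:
$L{\left(y \right)} = 2 - \frac{1}{5 y}$
$o = -36$ ($o = -1 + 7 \left(0 - 5\right) = -1 + 7 \left(-5\right) = -1 - 35 = -36$)
$Z{\left(g,z \right)} = \frac{49}{25} + g + z$ ($Z{\left(g,z \right)} = \left(g + z\right) + \left(2 - \frac{1}{5 \cdot 5}\right) = \left(g + z\right) + \left(2 - \frac{1}{25}\right) = \left(g + z\right) + \frac{49}{25} = \frac{49}{25} + g + z$)
$\frac{1}{-683213 + Z{\left(o,890 \right)}} = \frac{1}{-683213 + \left(\frac{49}{25} - 36 + 890\right)} = \frac{1}{-683213 + \frac{21399}{25}} = \frac{1}{- \frac{17058926}{25}} = - \frac{25}{17058926}$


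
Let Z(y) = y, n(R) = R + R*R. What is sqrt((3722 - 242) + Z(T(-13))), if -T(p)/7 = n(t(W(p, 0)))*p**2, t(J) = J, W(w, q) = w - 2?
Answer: 5*I*sqrt(9798) ≈ 494.92*I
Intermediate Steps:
W(w, q) = -2 + w
n(R) = R + R**2
T(p) = -7*p**2*(-1 + p)*(-2 + p) (T(p) = -7*(-2 + p)*(1 + (-2 + p))*p**2 = -7*(-2 + p)*(-1 + p)*p**2 = -7*(-1 + p)*(-2 + p)*p**2 = -7*p**2*(-1 + p)*(-2 + p))
sqrt((3722 - 242) + Z(T(-13))) = sqrt((3722 - 242) - 7*(-13)**2*(-1 - 13)*(-2 - 13)) = sqrt(3480 - 7*169*(-14)*(-15)) = sqrt(3480 - 248430) = sqrt(-244950) = 5*I*sqrt(9798)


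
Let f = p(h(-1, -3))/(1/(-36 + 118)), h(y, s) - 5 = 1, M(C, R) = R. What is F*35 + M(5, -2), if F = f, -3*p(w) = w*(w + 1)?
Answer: -40182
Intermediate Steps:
h(y, s) = 6 (h(y, s) = 5 + 1 = 6)
p(w) = -w*(1 + w)/3 (p(w) = -w*(w + 1)/3 = -w*(1 + w)/3)
f = -1148 (f = (-⅓*6*(1 + 6))/(1/(-36 + 118)) = (-⅓*6*7)/(1/82) = -14/1/82 = -14*82 = -1148)
F = -1148
F*35 + M(5, -2) = -1148*35 - 2 = -40180 - 2 = -40182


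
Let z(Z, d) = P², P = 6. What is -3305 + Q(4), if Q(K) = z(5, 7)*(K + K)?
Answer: -3017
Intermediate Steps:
z(Z, d) = 36 (z(Z, d) = 6² = 36)
Q(K) = 72*K (Q(K) = 36*(K + K) = 36*(2*K) = 72*K)
-3305 + Q(4) = -3305 + 72*4 = -3305 + 288 = -3017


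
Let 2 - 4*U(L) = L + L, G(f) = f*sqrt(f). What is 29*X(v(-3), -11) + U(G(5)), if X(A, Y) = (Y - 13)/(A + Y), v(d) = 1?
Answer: 701/10 - 5*sqrt(5)/2 ≈ 64.510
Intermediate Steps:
G(f) = f**(3/2)
X(A, Y) = (-13 + Y)/(A + Y)
U(L) = 1/2 - L/2 (U(L) = 1/2 - (L + L)/4 = 1/2 - L/2)
29*X(v(-3), -11) + U(G(5)) = 29*((-13 - 11)/(1 - 11)) + (1/2 - 5*sqrt(5)/2) = 29*(-24/(-10)) + (1/2 - 5*sqrt(5)/2) = 29*(-1/10*(-24)) + (1/2 - 5*sqrt(5)/2) = 29*(12/5) + (1/2 - 5*sqrt(5)/2) = 348/5 + (1/2 - 5*sqrt(5)/2) = 701/10 - 5*sqrt(5)/2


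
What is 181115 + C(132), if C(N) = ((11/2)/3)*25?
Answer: 1086965/6 ≈ 1.8116e+5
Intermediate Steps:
C(N) = 275/6 (C(N) = ((11*(½))*(⅓))*25 = ((11/2)*(⅓))*25 = (11/6)*25 = 275/6)
181115 + C(132) = 181115 + 275/6 = 1086965/6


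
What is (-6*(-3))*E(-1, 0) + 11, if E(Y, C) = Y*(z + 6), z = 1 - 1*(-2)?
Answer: -151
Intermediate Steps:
z = 3 (z = 1 + 2 = 3)
E(Y, C) = 9*Y (E(Y, C) = Y*(3 + 6) = Y*9 = 9*Y)
(-6*(-3))*E(-1, 0) + 11 = (-6*(-3))*(9*(-1)) + 11 = 18*(-9) + 11 = -162 + 11 = -151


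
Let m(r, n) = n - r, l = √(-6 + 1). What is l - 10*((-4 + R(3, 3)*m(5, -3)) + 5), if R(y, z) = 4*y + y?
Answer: 1190 + I*√5 ≈ 1190.0 + 2.2361*I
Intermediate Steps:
l = I*√5 (l = √(-5) = I*√5 ≈ 2.2361*I)
R(y, z) = 5*y
l - 10*((-4 + R(3, 3)*m(5, -3)) + 5) = I*√5 - 10*((-4 + (5*3)*(-3 - 1*5)) + 5) = I*√5 - 10*((-4 + 15*(-3 - 5)) + 5) = I*√5 - 10*((-4 + 15*(-8)) + 5) = I*√5 - 10*((-4 - 120) + 5) = I*√5 - 10*(-124 + 5) = I*√5 - 10*(-119) = I*√5 + 1190 = 1190 + I*√5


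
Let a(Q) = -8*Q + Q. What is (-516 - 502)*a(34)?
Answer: 242284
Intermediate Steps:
a(Q) = -7*Q
(-516 - 502)*a(34) = (-516 - 502)*(-7*34) = -1018*(-238) = 242284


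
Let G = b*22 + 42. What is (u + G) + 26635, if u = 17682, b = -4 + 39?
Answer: 45129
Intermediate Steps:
b = 35
G = 812 (G = 35*22 + 42 = 770 + 42 = 812)
(u + G) + 26635 = (17682 + 812) + 26635 = 18494 + 26635 = 45129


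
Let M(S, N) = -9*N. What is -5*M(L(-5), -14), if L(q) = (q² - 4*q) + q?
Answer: -630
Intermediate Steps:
L(q) = q² - 3*q
-5*M(L(-5), -14) = -(-45)*(-14) = -5*126 = -630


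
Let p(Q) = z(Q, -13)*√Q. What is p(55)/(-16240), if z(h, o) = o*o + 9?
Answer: -89*√55/8120 ≈ -0.081286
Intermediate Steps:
z(h, o) = 9 + o² (z(h, o) = o² + 9 = 9 + o²)
p(Q) = 178*√Q (p(Q) = (9 + (-13)²)*√Q = (9 + 169)*√Q = 178*√Q)
p(55)/(-16240) = (178*√55)/(-16240) = (178*√55)*(-1/16240) = -89*√55/8120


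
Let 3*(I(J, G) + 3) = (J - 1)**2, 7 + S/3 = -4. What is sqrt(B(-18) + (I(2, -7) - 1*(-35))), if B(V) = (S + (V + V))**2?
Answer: 2*sqrt(10785)/3 ≈ 69.234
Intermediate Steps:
S = -33 (S = -21 + 3*(-4) = -21 - 12 = -33)
B(V) = (-33 + 2*V)**2 (B(V) = (-33 + (V + V))**2 = (-33 + 2*V)**2)
I(J, G) = -3 + (-1 + J)**2/3 (I(J, G) = -3 + (J - 1)**2/3 = -3 + (-1 + J)**2/3)
sqrt(B(-18) + (I(2, -7) - 1*(-35))) = sqrt((-33 + 2*(-18))**2 + ((-3 + (-1 + 2)**2/3) - 1*(-35))) = sqrt((-33 - 36)**2 + ((-3 + (1/3)*1**2) + 35)) = sqrt((-69)**2 + ((-3 + (1/3)*1) + 35)) = sqrt(4761 + ((-3 + 1/3) + 35)) = sqrt(4761 + (-8/3 + 35)) = sqrt(4761 + 97/3) = sqrt(14380/3) = 2*sqrt(10785)/3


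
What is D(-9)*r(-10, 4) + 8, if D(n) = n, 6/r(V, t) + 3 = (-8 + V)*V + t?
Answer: 1394/181 ≈ 7.7017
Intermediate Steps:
r(V, t) = 6/(-3 + t + V*(-8 + V)) (r(V, t) = 6/(-3 + ((-8 + V)*V + t)) = 6/(-3 + (V*(-8 + V) + t)) = 6/(-3 + (t + V*(-8 + V))) = 6/(-3 + t + V*(-8 + V)))
D(-9)*r(-10, 4) + 8 = -54/(-3 + 4 + (-10)**2 - 8*(-10)) + 8 = -54/(-3 + 4 + 100 + 80) + 8 = -54/181 + 8 = 1394/181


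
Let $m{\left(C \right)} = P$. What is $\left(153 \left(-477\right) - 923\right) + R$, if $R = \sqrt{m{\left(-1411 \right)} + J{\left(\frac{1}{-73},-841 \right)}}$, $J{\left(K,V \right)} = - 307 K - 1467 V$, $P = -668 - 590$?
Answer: $-73904 + \frac{2 \sqrt{1641989073}}{73} \approx -72794.0$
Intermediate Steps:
$P = -1258$ ($P = -668 - 590 = -1258$)
$J{\left(K,V \right)} = - 1467 V - 307 K$
$m{\left(C \right)} = -1258$
$R = \frac{2 \sqrt{1641989073}}{73}$ ($R = \sqrt{-1258 - \left(-1233747 + \frac{307}{-73}\right)} = \sqrt{-1258 + \left(1233747 - - \frac{307}{73}\right)} = \sqrt{-1258 + \left(1233747 + \frac{307}{73}\right)} = \sqrt{-1258 + \frac{90063838}{73}} = \sqrt{\frac{89972004}{73}} = \frac{2 \sqrt{1641989073}}{73} \approx 1110.2$)
$\left(153 \left(-477\right) - 923\right) + R = \left(153 \left(-477\right) - 923\right) + \frac{2 \sqrt{1641989073}}{73} = \left(-72981 - 923\right) + \frac{2 \sqrt{1641989073}}{73} = -73904 + \frac{2 \sqrt{1641989073}}{73}$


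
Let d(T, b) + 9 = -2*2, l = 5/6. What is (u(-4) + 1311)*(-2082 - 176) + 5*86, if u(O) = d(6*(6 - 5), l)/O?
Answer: -5934293/2 ≈ -2.9671e+6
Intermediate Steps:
l = ⅚ (l = 5*(⅙) = ⅚ ≈ 0.83333)
d(T, b) = -13 (d(T, b) = -9 - 2*2 = -9 - 4 = -13)
u(O) = -13/O
(u(-4) + 1311)*(-2082 - 176) + 5*86 = (-13/(-4) + 1311)*(-2082 - 176) + 5*86 = (-13*(-¼) + 1311)*(-2258) + 430 = (13/4 + 1311)*(-2258) + 430 = (5257/4)*(-2258) + 430 = -5935153/2 + 430 = -5934293/2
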